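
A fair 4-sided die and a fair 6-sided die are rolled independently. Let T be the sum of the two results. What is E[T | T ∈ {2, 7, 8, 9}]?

36/5

P(T ∈ {2, 7, 8, 9}) = 5/12.
Σ over the event: 2·1/24 + 7·1/6 + 8·1/8 + 9·1/12 = 3.
E[T | T ∈ {2, 7, 8, 9}] = (3) / (5/12) = 36/5.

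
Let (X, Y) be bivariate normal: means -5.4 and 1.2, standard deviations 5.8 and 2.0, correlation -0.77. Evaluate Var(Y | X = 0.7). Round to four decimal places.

1.6284

Var(Y | X=x) = (1 − ρ²)·σ_Y².
Var(Y | X=0.7) = (2.0)²·(1 − (-0.77)²) = 4·0.4071 = 1.6284.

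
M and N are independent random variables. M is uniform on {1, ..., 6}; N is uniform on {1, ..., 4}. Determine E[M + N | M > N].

47/7

P(M > N) = 7/12.
Summing (M+N)·P(x,y) over outcomes with M > N gives 47/12.
E[M + N | M > N] = (47/12) / (7/12) = 47/7.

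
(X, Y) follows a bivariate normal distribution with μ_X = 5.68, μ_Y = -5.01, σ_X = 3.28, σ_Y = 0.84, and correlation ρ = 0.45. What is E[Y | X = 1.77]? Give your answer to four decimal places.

E[Y | X=x] = μ_Y + ρ(σ_Y/σ_X)(x − μ_X) for jointly normal variables.
E[Y | X=1.77] = -5.01 + (0.45)·(0.84/3.28)·(1.77 − (5.68)) = -5.01 + (0.11524)·(-3.91) = -5.4606.

-5.4606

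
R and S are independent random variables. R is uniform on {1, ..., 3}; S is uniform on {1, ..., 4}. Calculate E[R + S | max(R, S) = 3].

Outcomes with max(R, S) = 3: (1,3), (2,3), (3,1), (3,2), (3,3), each with probability 1/12.
E[R + S | max(R, S) = 3] = (4 + 5 + 4 + 5 + 6) / 5 = 24/5.

24/5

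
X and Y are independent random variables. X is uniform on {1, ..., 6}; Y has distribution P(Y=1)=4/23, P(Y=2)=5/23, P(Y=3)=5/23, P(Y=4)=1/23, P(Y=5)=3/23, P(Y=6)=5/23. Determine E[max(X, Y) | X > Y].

P(X > Y) = 10/23.
Summing max(X,Y)·P(x,y) over outcomes with X > Y gives 137/69.
E[max(X, Y) | X > Y] = (137/69) / (10/23) = 137/30.

137/30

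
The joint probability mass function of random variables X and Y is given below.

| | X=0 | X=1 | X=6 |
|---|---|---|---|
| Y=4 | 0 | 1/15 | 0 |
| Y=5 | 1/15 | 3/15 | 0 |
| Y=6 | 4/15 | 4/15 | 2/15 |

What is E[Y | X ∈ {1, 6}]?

11/2

P(X ∈ {1, 6}) = 2/3.
Σ Y·P over the event = 4·(1/15) + 5·(3/15) + 6·(4/15) + 6·(2/15) = 11/3.
E[Y | X ∈ {1, 6}] = (11/3) / (2/3) = 11/2.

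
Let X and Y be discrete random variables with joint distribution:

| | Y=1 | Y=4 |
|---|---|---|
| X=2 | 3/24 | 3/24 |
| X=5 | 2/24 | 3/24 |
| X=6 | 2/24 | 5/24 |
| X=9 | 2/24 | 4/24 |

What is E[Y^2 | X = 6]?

82/7

P(X = 6) = 7/24.
Summing Y^2·P(X=x,Y=y) over the conditioning event gives 41/12.
E[Y^2 | X = 6] = (41/12) / (7/24) = 82/7.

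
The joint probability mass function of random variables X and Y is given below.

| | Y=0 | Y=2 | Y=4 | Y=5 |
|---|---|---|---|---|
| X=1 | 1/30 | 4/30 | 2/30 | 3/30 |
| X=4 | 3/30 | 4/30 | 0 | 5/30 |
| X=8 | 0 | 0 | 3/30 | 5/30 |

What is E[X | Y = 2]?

5/2

P(Y = 2) = 4/15.
Σ X·P over the event = 1·(4/30) + 4·(4/30) = 2/3.
E[X | Y = 2] = (2/3) / (4/15) = 5/2.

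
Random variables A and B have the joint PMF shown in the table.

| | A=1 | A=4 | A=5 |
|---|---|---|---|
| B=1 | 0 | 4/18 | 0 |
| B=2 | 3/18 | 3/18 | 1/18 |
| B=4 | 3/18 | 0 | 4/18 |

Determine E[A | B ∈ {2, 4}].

P(B ∈ {2, 4}) = 7/9.
Σ A·P over the event = 1·(3/18) + 1·(3/18) + 4·(3/18) + 5·(1/18) + 5·(4/18) = 43/18.
E[A | B ∈ {2, 4}] = (43/18) / (7/9) = 43/14.

43/14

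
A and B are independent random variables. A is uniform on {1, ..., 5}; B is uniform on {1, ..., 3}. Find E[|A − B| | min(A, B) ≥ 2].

5/4

Outcomes with min(A, B) ≥ 2: (2,2), (2,3), (3,2), (3,3), (4,2), (4,3), (5,2), (5,3), each with probability 1/15.
E[|A − B| | min(A, B) ≥ 2] = (0 + 1 + 1 + 0 + 2 + 1 + 3 + 2) / 8 = 5/4.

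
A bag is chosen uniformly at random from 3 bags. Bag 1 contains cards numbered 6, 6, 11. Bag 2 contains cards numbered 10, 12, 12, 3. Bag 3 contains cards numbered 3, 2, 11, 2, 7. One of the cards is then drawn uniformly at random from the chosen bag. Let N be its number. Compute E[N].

E[N | bag 1] = (6+6+11)/3 = 23/3.
E[N | bag 2] = (10+12+12+3)/4 = 37/4.
E[N | bag 3] = (3+2+11+2+7)/5 = 5.
By the law of total expectation,
E[N] = (1/3)·(23/3) + (1/3)·(37/4) + (1/3)·(5) = 263/36.

263/36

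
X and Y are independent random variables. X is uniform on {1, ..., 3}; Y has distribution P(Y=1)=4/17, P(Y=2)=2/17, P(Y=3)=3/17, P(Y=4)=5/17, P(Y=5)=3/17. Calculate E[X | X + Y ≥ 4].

P(X + Y ≥ 4) = 41/51.
Summing X·P(x,y) over outcomes with X + Y ≥ 4 gives 88/51.
E[X | X + Y ≥ 4] = (88/51) / (41/51) = 88/41.

88/41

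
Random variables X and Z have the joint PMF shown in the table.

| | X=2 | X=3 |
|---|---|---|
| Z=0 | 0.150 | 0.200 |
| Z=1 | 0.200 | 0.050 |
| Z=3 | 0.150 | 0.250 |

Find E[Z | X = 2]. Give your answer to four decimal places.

P(X = 2) = 0.500.
Σ Z·P over the event = 0·(0.150) + 1·(0.200) + 3·(0.150) = 0.650.
E[Z | X = 2] = (0.650) / (0.500) = 1.3000.

1.3000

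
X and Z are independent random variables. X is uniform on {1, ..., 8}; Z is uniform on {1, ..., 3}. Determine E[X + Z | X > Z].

P(X > Z) = 3/4.
Summing (X+Z)·P(x,y) over outcomes with X > Z gives 11/2.
E[X + Z | X > Z] = (11/2) / (3/4) = 22/3.

22/3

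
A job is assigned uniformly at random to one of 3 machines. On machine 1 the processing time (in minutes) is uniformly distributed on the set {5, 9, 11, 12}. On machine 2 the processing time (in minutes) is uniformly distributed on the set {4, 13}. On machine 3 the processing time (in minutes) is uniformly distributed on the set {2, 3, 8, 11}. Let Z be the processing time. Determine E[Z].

E[Z | machine 1] = (5+9+11+12)/4 = 37/4.
E[Z | machine 2] = (4+13)/2 = 17/2.
E[Z | machine 3] = (2+3+8+11)/4 = 6.
By the law of total expectation,
E[Z] = (1/3)·(37/4) + (1/3)·(17/2) + (1/3)·(6) = 95/12.

95/12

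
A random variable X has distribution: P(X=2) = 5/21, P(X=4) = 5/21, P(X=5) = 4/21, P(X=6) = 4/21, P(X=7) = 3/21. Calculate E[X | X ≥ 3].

85/16

P(X ≥ 3) = 16/21.
Σ over the event: 4·5/21 + 5·4/21 + 6·4/21 + 7·1/7 = 85/21.
E[X | X ≥ 3] = (85/21) / (16/21) = 85/16.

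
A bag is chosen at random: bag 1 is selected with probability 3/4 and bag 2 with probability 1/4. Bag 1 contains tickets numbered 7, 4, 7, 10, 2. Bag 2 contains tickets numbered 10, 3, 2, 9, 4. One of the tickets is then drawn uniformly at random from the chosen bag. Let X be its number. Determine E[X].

59/10

E[X | bag 1] = (7+4+7+10+2)/5 = 6.
E[X | bag 2] = (10+3+2+9+4)/5 = 28/5.
E[X] = (3/4)·(6) + (1/4)·(28/5) = 59/10.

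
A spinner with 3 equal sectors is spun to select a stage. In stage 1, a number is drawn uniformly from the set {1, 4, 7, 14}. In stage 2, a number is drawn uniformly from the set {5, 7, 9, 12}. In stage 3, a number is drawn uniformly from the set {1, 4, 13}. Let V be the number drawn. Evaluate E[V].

E[V | stage 1] = (1+4+7+14)/4 = 13/2.
E[V | stage 2] = (5+7+9+12)/4 = 33/4.
E[V | stage 3] = (1+4+13)/3 = 6.
By the law of total expectation,
E[V] = (1/3)·(13/2) + (1/3)·(33/4) + (1/3)·(6) = 83/12.

83/12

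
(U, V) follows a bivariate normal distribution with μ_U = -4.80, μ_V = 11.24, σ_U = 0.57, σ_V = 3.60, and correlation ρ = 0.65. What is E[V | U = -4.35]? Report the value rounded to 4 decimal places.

13.0874

E[V | U=x] = μ_V + ρ(σ_V/σ_U)(x − μ_U) for jointly normal variables.
E[V | U=-4.35] = 11.24 + (0.65)·(3.60/0.57)·(-4.35 − (-4.80)) = 11.24 + (4.1053)·(0.45) = 13.0874.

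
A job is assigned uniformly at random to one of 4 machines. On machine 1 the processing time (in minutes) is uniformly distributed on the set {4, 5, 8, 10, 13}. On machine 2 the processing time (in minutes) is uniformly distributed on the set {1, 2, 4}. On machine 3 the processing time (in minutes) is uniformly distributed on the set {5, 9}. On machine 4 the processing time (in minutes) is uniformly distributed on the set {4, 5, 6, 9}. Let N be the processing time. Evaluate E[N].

35/6

E[N | machine 1] = (4+5+8+10+13)/5 = 8.
E[N | machine 2] = (1+2+4)/3 = 7/3.
E[N | machine 3] = (5+9)/2 = 7.
E[N | machine 4] = (4+5+6+9)/4 = 6.
By the law of total expectation,
E[N] = (1/4)·(8) + (1/4)·(7/3) + (1/4)·(7) + (1/4)·(6) = 35/6.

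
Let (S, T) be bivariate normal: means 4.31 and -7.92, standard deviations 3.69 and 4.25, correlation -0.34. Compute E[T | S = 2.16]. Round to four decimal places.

For a bivariate normal, E[T | S=x] = μ_T + ρ·(σ_T/σ_S)·(x − μ_S).
E[T | S=2.16] = -7.92 + (-0.34)·(4.25/3.69)·(2.16 − (4.31)) = -7.92 + (-0.3916)·(-2.15) = -7.0781.

-7.0781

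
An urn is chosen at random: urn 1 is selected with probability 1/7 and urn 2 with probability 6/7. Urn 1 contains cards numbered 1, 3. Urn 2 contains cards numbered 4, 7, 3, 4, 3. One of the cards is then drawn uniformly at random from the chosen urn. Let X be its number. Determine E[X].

136/35

E[X | urn 1] = (1+3)/2 = 2.
E[X | urn 2] = (4+7+3+4+3)/5 = 21/5.
E[X] = (1/7)·(2) + (6/7)·(21/5) = 136/35.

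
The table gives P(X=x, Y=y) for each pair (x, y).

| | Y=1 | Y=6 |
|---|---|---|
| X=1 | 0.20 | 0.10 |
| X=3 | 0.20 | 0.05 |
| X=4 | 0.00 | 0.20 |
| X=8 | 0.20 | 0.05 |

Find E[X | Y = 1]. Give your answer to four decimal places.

4.0000

P(Y = 1) = 0.60.
Σ X·P over the event = 1·(0.20) + 3·(0.20) + 8·(0.20) = 2.40.
E[X | Y = 1] = (2.40) / (0.60) = 4.0000.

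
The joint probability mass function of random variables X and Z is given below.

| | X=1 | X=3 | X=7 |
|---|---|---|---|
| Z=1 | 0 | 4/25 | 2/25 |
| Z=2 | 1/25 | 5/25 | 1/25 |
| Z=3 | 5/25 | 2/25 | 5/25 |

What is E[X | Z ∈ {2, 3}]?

P(Z ∈ {2, 3}) = 19/25.
Σ X·P over the event = 1·(1/25) + 1·(5/25) + 3·(5/25) + 3·(2/25) + 7·(1/25) + 7·(5/25) = 69/25.
E[X | Z ∈ {2, 3}] = (69/25) / (19/25) = 69/19.

69/19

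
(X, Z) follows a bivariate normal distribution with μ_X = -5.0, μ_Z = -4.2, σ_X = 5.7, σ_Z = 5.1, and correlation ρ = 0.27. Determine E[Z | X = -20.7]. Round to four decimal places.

-7.9928

The regression of Z on X has slope ρ·σ_Z/σ_X and passes through (μ_X, μ_Z).
E[Z | X=-20.7] = -4.2 + (0.27)·(5.1/5.7)·(-20.7 − (-5.0)) = -4.2 + (0.24158)·(-15.7) = -7.9928.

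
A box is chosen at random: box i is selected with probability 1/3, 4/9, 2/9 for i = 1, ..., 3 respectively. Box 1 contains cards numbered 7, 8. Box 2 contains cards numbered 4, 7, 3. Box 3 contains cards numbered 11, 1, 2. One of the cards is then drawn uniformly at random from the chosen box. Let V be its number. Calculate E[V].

E[V | box 1] = (7+8)/2 = 15/2.
E[V | box 2] = (4+7+3)/3 = 14/3.
E[V | box 3] = (11+1+2)/3 = 14/3.
E[V] = (1/3)·(15/2) + (4/9)·(14/3) + (2/9)·(14/3) = 101/18.

101/18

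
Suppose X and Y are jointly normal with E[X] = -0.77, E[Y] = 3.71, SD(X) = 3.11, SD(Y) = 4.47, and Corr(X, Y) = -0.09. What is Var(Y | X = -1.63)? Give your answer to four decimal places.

For a bivariate normal, Var(Y | X=x) = σ_Y²(1 − ρ²).
Var(Y | X=-1.63) = (4.47)²·(1 − (-0.09)²) = 19.9809·0.9919 = 19.8191.

19.8191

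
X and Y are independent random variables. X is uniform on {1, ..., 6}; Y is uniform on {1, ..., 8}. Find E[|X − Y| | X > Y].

7/3

P(X > Y) = 5/16.
Summing |X−Y|·P(x,y) over outcomes with X > Y gives 35/48.
E[|X − Y| | X > Y] = (35/48) / (5/16) = 7/3.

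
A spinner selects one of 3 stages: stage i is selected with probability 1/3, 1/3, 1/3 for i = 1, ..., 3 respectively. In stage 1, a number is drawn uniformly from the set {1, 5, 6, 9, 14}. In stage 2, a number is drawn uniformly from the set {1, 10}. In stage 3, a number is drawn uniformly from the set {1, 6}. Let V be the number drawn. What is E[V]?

E[V | stage 1] = (1+5+6+9+14)/5 = 7.
E[V | stage 2] = (1+10)/2 = 11/2.
E[V | stage 3] = (1+6)/2 = 7/2.
E[V] = (1/3)·(7) + (1/3)·(11/2) + (1/3)·(7/2) = 16/3.

16/3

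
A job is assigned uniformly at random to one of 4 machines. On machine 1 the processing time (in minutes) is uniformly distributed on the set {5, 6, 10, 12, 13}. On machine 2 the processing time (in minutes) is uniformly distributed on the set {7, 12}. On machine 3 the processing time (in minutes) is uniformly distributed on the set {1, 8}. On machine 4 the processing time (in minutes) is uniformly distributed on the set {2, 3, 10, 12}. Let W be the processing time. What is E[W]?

E[W | machine 1] = (5+6+10+12+13)/5 = 46/5.
E[W | machine 2] = (7+12)/2 = 19/2.
E[W | machine 3] = (1+8)/2 = 9/2.
E[W | machine 4] = (2+3+10+12)/4 = 27/4.
By the law of total expectation,
E[W] = (1/4)·(46/5) + (1/4)·(19/2) + (1/4)·(9/2) + (1/4)·(27/4) = 599/80.

599/80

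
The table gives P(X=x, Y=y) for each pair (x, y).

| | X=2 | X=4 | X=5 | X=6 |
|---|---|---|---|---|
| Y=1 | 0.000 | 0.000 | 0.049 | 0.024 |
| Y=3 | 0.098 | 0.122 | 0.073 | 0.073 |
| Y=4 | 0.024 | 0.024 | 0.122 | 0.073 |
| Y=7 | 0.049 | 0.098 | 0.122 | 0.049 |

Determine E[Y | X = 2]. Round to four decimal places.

4.2865

P(X = 2) = 0.171.
Σ Y·P over the event = 3·(0.098) + 4·(0.024) + 7·(0.049) = 0.733.
E[Y | X = 2] = (0.733) / (0.171) = 4.2865.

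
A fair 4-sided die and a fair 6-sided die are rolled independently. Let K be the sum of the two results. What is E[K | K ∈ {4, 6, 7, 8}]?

44/7

P(K ∈ {4, 6, 7, 8}) = 7/12.
Σ over the event: 4·1/8 + 6·1/6 + 7·1/6 + 8·1/8 = 11/3.
E[K | K ∈ {4, 6, 7, 8}] = (11/3) / (7/12) = 44/7.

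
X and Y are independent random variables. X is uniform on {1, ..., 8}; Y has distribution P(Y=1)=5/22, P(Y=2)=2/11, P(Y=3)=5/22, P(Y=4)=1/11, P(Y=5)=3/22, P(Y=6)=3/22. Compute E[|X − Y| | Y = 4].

P(Y = 4) = 1/11.
Summing |X−Y|·P(x,y) over outcomes with Y = 4 gives 2/11.
E[|X − Y| | Y = 4] = (2/11) / (1/11) = 2.

2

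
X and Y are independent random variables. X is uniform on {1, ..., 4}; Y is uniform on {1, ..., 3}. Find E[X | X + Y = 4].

P(X + Y = 4) = 1/4.
Summing X·P(x,y) over outcomes with X + Y = 4 gives 1/2.
E[X | X + Y = 4] = (1/2) / (1/4) = 2.

2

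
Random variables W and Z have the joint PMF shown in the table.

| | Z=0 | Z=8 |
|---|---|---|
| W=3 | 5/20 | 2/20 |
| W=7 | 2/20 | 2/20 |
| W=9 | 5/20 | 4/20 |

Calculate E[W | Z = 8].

7

P(Z = 8) = 2/5.
Σ W·P over the event = 3·(2/20) + 7·(2/20) + 9·(4/20) = 14/5.
E[W | Z = 8] = (14/5) / (2/5) = 7.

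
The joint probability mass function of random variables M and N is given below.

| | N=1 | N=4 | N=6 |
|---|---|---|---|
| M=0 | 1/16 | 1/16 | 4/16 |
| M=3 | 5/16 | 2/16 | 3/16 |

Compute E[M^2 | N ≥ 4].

P(N ≥ 4) = 5/8.
Σ M^2·P over the event = 0·(1/16) + 0·(4/16) + 9·(2/16) + 9·(3/16) = 45/16.
E[M^2 | N ≥ 4] = (45/16) / (5/8) = 9/2.

9/2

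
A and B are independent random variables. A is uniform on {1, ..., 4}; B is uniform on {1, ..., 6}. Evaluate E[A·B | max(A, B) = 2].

8/3

Outcomes with max(A, B) = 2: (1,2), (2,1), (2,2), each with probability 1/24.
E[A·B | max(A, B) = 2] = (2 + 2 + 4) / 3 = 8/3.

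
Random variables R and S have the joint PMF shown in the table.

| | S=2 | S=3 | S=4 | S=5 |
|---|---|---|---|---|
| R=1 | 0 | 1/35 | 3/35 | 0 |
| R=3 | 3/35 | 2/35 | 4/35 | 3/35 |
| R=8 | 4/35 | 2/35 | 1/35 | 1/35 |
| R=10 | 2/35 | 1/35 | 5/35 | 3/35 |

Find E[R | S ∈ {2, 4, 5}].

P(S ∈ {2, 4, 5}) = 29/35.
Summing R·P(R=x,S=y) over the conditioning event gives 181/35.
E[R | S ∈ {2, 4, 5}] = (181/35) / (29/35) = 181/29.

181/29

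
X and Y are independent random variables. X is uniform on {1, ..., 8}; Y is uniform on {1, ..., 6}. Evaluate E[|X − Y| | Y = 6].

Outcomes with Y = 6: (1,6), (2,6), (3,6), (4,6), (5,6), (6,6), (7,6), (8,6), each with probability 1/48.
E[|X − Y| | Y = 6] = (5 + 4 + 3 + 2 + 1 + 0 + 1 + 2) / 8 = 9/4.

9/4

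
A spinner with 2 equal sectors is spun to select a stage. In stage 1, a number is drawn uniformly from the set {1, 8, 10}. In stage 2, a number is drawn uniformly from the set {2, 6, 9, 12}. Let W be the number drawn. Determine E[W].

E[W | stage 1] = (1+8+10)/3 = 19/3.
E[W | stage 2] = (2+6+9+12)/4 = 29/4.
By the law of total expectation,
E[W] = (1/2)·(19/3) + (1/2)·(29/4) = 163/24.

163/24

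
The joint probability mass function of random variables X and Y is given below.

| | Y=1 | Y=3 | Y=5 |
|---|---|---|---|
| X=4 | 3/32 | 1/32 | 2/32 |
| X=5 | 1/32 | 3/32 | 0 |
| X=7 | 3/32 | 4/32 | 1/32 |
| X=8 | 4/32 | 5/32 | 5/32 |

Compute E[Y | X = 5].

5/2

P(X = 5) = 1/8.
Σ Y·P over the event = 1·(1/32) + 3·(3/32) = 5/16.
E[Y | X = 5] = (5/16) / (1/8) = 5/2.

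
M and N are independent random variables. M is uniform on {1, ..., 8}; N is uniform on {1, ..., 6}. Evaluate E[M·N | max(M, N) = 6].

216/11

P(max(M, N) = 6) = 11/48.
Summing MN·P(x,y) over outcomes with max(M, N) = 6 gives 9/2.
E[M·N | max(M, N) = 6] = (9/2) / (11/48) = 216/11.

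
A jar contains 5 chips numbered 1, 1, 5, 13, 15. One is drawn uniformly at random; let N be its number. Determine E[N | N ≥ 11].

P(N ≥ 11) = 2/5.
Σ over the event: 13·1/5 + 15·1/5 = 28/5.
E[N | N ≥ 11] = (28/5) / (2/5) = 14.

14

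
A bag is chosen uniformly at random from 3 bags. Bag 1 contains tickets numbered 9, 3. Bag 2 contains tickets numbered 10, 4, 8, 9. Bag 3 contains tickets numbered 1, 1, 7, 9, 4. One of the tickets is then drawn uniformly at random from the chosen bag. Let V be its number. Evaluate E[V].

121/20

E[V | bag 1] = (9+3)/2 = 6.
E[V | bag 2] = (10+4+8+9)/4 = 31/4.
E[V | bag 3] = (1+1+7+9+4)/5 = 22/5.
By the law of total expectation,
E[V] = (1/3)·(6) + (1/3)·(31/4) + (1/3)·(22/5) = 121/20.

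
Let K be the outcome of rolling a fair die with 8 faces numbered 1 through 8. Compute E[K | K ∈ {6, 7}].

13/2

P(K ∈ {6, 7}) = 1/4.
Σ over the event: 6·1/8 + 7·1/8 = 13/8.
E[K | K ∈ {6, 7}] = (13/8) / (1/4) = 13/2.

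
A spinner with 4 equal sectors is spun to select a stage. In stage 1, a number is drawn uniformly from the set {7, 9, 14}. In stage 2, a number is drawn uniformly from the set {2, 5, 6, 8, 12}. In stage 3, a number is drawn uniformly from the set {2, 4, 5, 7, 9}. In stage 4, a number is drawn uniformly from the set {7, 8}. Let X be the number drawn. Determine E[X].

E[X | stage 1] = (7+9+14)/3 = 10.
E[X | stage 2] = (2+5+6+8+12)/5 = 33/5.
E[X | stage 3] = (2+4+5+7+9)/5 = 27/5.
E[X | stage 4] = (7+8)/2 = 15/2.
E[X] = (1/4)·(10) + (1/4)·(33/5) + (1/4)·(27/5) + (1/4)·(15/2) = 59/8.

59/8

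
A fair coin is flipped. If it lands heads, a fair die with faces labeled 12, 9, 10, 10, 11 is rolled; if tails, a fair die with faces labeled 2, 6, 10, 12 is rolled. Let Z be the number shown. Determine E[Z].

179/20

E[Z | heads] = (12+9+10+10+11)/5 = 52/5.
E[Z | tails] = (2+6+10+12)/4 = 15/2.
By the law of total expectation,
E[Z] = (1/2)·(52/5) + (1/2)·(15/2) = 179/20.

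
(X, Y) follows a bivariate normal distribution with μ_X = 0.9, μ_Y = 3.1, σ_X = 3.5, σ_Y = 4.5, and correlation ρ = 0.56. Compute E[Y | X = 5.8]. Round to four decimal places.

6.6280

E[Y | X=x] = μ_Y + ρ(σ_Y/σ_X)(x − μ_X) for jointly normal variables.
E[Y | X=5.8] = 3.1 + (0.56)·(4.5/3.5)·(5.8 − (0.9)) = 3.1 + (0.72)·(4.9) = 6.6280.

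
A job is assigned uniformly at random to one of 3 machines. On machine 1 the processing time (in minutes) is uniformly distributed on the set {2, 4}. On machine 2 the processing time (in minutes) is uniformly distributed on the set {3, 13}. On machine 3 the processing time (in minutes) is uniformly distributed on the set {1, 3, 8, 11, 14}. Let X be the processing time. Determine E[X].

92/15

E[X | machine 1] = (2+4)/2 = 3.
E[X | machine 2] = (3+13)/2 = 8.
E[X | machine 3] = (1+3+8+11+14)/5 = 37/5.
E[X] = (1/3)·(3) + (1/3)·(8) + (1/3)·(37/5) = 92/15.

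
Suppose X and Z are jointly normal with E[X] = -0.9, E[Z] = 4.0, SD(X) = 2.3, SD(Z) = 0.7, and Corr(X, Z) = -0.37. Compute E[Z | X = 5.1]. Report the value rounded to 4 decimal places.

3.3243

For a bivariate normal, E[Z | X=x] = μ_Z + ρ·(σ_Z/σ_X)·(x − μ_X).
E[Z | X=5.1] = 4.0 + (-0.37)·(0.7/2.3)·(5.1 − (-0.9)) = 4.0 + (-0.11261)·(6) = 3.3243.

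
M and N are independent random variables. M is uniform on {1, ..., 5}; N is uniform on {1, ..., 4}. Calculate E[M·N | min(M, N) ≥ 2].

P(min(M, N) ≥ 2) = 3/5.
Summing MN·P(x,y) over outcomes with min(M, N) ≥ 2 gives 63/10.
E[M·N | min(M, N) ≥ 2] = (63/10) / (3/5) = 21/2.

21/2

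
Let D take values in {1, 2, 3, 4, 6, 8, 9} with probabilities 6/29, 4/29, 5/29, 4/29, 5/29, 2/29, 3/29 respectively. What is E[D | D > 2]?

P(D > 2) = 19/29.
Σ over the event: 3·5/29 + 4·4/29 + 6·5/29 + 8·2/29 + 9·3/29 = 104/29.
E[D | D > 2] = (104/29) / (19/29) = 104/19.

104/19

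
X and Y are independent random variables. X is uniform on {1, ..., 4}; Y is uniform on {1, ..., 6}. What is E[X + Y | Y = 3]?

Outcomes with Y = 3: (1,3), (2,3), (3,3), (4,3), each with probability 1/24.
E[X + Y | Y = 3] = (4 + 5 + 6 + 7) / 4 = 11/2.

11/2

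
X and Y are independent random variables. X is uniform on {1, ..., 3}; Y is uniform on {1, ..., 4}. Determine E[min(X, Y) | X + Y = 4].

4/3

Outcomes with X + Y = 4: (1,3), (2,2), (3,1), each with probability 1/12.
E[min(X, Y) | X + Y = 4] = (1 + 2 + 1) / 3 = 4/3.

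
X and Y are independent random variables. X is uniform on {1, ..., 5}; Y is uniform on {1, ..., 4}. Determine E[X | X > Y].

4

Outcomes with X > Y: (2,1), (3,1), (3,2), (4,1), (4,2), (4,3), (5,1), (5,2), (5,3), (5,4), each with probability 1/20.
E[X | X > Y] = (2 + 3 + 3 + 4 + 4 + 4 + 5 + 5 + 5 + 5) / 10 = 4.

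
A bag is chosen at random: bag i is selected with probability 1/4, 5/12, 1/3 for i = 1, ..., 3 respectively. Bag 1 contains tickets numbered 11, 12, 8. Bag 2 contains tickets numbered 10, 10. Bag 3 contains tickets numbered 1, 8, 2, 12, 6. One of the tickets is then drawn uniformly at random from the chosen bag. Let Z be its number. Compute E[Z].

E[Z | bag 1] = (11+12+8)/3 = 31/3.
E[Z | bag 2] = (10+10)/2 = 10.
E[Z | bag 3] = (1+8+2+12+6)/5 = 29/5.
E[Z] = (1/4)·(31/3) + (5/12)·(10) + (1/3)·(29/5) = 521/60.

521/60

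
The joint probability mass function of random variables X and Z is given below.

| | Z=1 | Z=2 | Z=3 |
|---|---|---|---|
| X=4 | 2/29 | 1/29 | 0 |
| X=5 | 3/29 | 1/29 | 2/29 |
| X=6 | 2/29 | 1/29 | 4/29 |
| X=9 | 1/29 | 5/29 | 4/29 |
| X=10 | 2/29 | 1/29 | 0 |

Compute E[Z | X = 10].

P(X = 10) = 3/29.
Σ Z·P over the event = 1·(2/29) + 2·(1/29) = 4/29.
E[Z | X = 10] = (4/29) / (3/29) = 4/3.

4/3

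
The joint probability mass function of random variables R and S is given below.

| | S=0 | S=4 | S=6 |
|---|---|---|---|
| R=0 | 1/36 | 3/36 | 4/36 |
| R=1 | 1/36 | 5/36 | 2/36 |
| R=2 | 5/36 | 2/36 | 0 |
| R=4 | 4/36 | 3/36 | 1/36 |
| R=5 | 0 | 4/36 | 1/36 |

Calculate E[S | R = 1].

P(R = 1) = 2/9.
Σ S·P over the event = 0·(1/36) + 4·(5/36) + 6·(2/36) = 8/9.
E[S | R = 1] = (8/9) / (2/9) = 4.

4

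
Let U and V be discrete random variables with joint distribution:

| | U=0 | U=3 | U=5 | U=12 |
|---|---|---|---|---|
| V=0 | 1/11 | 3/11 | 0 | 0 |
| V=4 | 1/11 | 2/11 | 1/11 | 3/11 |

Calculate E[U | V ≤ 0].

P(V ≤ 0) = 4/11.
Σ U·P over the event = 0·(1/11) + 3·(3/11) = 9/11.
E[U | V ≤ 0] = (9/11) / (4/11) = 9/4.

9/4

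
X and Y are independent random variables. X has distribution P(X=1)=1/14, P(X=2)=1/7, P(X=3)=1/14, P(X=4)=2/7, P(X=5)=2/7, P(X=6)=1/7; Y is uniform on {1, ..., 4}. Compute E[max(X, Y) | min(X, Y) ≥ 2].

P(min(X, Y) ≥ 2) = 39/56.
Summing max(X,Y)·P(x,y) over outcomes with min(X, Y) ≥ 2 gives 43/14.
E[max(X, Y) | min(X, Y) ≥ 2] = (43/14) / (39/56) = 172/39.

172/39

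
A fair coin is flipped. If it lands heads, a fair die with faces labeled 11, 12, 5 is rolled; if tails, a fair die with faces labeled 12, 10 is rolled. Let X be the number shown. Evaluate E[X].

E[X | heads] = (11+12+5)/3 = 28/3.
E[X | tails] = (12+10)/2 = 11.
E[X] = (1/2)·(28/3) + (1/2)·(11) = 61/6.

61/6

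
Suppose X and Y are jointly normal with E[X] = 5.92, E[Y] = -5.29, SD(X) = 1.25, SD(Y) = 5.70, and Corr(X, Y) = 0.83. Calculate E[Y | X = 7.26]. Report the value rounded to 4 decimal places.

The regression of Y on X has slope ρ·σ_Y/σ_X and passes through (μ_X, μ_Y).
E[Y | X=7.26] = -5.29 + (0.83)·(5.70/1.25)·(7.26 − (5.92)) = -5.29 + (3.7848)·(1.34) = -0.2184.

-0.2184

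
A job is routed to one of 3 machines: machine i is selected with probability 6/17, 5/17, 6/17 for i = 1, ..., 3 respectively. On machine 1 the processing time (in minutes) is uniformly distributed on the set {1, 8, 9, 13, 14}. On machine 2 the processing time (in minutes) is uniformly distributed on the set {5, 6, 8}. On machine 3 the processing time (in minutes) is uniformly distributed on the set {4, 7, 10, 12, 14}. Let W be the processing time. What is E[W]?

2131/255

E[W | machine 1] = (1+8+9+13+14)/5 = 9.
E[W | machine 2] = (5+6+8)/3 = 19/3.
E[W | machine 3] = (4+7+10+12+14)/5 = 47/5.
E[W] = (6/17)·(9) + (5/17)·(19/3) + (6/17)·(47/5) = 2131/255.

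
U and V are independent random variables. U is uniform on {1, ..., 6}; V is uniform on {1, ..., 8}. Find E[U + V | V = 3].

13/2

Outcomes with V = 3: (1,3), (2,3), (3,3), (4,3), (5,3), (6,3), each with probability 1/48.
E[U + V | V = 3] = (4 + 5 + 6 + 7 + 8 + 9) / 6 = 13/2.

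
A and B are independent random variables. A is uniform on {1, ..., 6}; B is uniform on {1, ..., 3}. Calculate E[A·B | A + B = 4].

Outcomes with A + B = 4: (1,3), (2,2), (3,1), each with probability 1/18.
E[A·B | A + B = 4] = (3 + 4 + 3) / 3 = 10/3.

10/3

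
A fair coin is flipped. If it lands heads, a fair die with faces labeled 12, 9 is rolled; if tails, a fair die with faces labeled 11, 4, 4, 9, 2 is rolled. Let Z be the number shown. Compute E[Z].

E[Z | heads] = (12+9)/2 = 21/2.
E[Z | tails] = (11+4+4+9+2)/5 = 6.
By the law of total expectation,
E[Z] = (1/2)·(21/2) + (1/2)·(6) = 33/4.

33/4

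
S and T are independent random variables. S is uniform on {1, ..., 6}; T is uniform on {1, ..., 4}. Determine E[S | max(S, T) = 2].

Outcomes with max(S, T) = 2: (1,2), (2,1), (2,2), each with probability 1/24.
E[S | max(S, T) = 2] = (1 + 2 + 2) / 3 = 5/3.

5/3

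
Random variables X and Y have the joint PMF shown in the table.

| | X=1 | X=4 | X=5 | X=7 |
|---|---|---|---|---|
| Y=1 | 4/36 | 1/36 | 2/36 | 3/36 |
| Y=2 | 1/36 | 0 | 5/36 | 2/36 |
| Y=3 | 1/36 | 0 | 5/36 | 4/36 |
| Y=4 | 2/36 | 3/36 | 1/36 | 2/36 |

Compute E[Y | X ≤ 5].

P(X ≤ 5) = 25/36.
Summing Y·P(X=x,Y=y) over the conditioning event gives 61/36.
E[Y | X ≤ 5] = (61/36) / (25/36) = 61/25.

61/25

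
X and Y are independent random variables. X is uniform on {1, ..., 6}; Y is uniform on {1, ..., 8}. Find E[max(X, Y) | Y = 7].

7

P(Y = 7) = 1/8.
Summing max(X,Y)·P(x,y) over outcomes with Y = 7 gives 7/8.
E[max(X, Y) | Y = 7] = (7/8) / (1/8) = 7.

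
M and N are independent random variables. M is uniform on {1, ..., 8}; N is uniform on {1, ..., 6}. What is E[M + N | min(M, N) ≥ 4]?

11

P(min(M, N) ≥ 4) = 5/16.
Summing (M+N)·P(x,y) over outcomes with min(M, N) ≥ 4 gives 55/16.
E[M + N | min(M, N) ≥ 4] = (55/16) / (5/16) = 11.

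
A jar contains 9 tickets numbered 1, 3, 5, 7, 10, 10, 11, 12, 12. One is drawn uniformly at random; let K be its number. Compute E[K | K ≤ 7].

4

P(K ≤ 7) = 4/9.
Σ over the event: 1·1/9 + 3·1/9 + 5·1/9 + 7·1/9 = 16/9.
E[K | K ≤ 7] = (16/9) / (4/9) = 4.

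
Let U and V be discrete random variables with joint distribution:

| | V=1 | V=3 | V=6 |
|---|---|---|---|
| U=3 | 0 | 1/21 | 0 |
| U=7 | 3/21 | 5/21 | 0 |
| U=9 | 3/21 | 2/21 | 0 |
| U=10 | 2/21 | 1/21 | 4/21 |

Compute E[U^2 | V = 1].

295/4

P(V = 1) = 8/21.
Σ U^2·P over the event = 49·(3/21) + 81·(3/21) + 100·(2/21) = 590/21.
E[U^2 | V = 1] = (590/21) / (8/21) = 295/4.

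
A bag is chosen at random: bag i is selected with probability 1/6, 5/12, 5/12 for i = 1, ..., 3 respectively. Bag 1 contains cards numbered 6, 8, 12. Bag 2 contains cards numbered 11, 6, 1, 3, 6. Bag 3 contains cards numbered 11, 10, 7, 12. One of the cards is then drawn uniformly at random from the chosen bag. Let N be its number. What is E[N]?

283/36

E[N | bag 1] = (6+8+12)/3 = 26/3.
E[N | bag 2] = (11+6+1+3+6)/5 = 27/5.
E[N | bag 3] = (11+10+7+12)/4 = 10.
By the law of total expectation,
E[N] = (1/6)·(26/3) + (5/12)·(27/5) + (5/12)·(10) = 283/36.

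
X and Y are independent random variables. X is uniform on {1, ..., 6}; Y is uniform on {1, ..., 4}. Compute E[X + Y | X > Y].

P(X > Y) = 7/12.
Summing (X+Y)·P(x,y) over outcomes with X > Y gives 47/12.
E[X + Y | X > Y] = (47/12) / (7/12) = 47/7.

47/7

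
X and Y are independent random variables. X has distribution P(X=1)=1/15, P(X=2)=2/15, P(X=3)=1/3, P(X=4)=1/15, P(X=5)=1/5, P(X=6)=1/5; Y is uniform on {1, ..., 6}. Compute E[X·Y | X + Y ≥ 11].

32

P(X + Y ≥ 11) = 1/10.
Summing XY·P(x,y) over outcomes with X + Y ≥ 11 gives 16/5.
E[X·Y | X + Y ≥ 11] = (16/5) / (1/10) = 32.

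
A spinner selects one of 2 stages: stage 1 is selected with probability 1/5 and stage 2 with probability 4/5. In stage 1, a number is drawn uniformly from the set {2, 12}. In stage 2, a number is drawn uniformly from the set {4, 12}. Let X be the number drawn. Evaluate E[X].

E[X | stage 1] = (2+12)/2 = 7.
E[X | stage 2] = (4+12)/2 = 8.
By the law of total expectation,
E[X] = (1/5)·(7) + (4/5)·(8) = 39/5.

39/5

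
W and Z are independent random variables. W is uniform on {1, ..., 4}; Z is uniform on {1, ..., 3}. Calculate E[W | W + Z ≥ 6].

11/3

Outcomes with W + Z ≥ 6: (3,3), (4,2), (4,3), each with probability 1/12.
E[W | W + Z ≥ 6] = (3 + 4 + 4) / 3 = 11/3.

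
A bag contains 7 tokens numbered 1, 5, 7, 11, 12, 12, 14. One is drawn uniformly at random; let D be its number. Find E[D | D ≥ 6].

56/5

P(D ≥ 6) = 5/7.
Σ over the event: 7·1/7 + 11·1/7 + 12·2/7 + 14·1/7 = 8.
E[D | D ≥ 6] = (8) / (5/7) = 56/5.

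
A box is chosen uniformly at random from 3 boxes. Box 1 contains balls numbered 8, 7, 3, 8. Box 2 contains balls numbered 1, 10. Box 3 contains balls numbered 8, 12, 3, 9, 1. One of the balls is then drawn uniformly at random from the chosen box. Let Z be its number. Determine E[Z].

E[Z | box 1] = (8+7+3+8)/4 = 13/2.
E[Z | box 2] = (1+10)/2 = 11/2.
E[Z | box 3] = (8+12+3+9+1)/5 = 33/5.
E[Z] = (1/3)·(13/2) + (1/3)·(11/2) + (1/3)·(33/5) = 31/5.

31/5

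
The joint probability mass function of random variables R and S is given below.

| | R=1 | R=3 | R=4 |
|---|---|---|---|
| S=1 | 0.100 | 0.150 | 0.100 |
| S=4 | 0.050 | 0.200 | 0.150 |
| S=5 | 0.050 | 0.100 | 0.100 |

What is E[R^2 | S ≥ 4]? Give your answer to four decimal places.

P(S ≥ 4) = 0.650.
Σ R^2·P over the event = 1·(0.050) + 1·(0.050) + 9·(0.200) + 9·(0.100) + 16·(0.150) + 16·(0.100) = 6.800.
E[R^2 | S ≥ 4] = (6.800) / (0.650) = 10.4615.

10.4615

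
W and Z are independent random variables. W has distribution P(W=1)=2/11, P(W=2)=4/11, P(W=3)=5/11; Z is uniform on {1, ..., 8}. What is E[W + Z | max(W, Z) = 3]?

103/21

P(max(W, Z) = 3) = 21/88.
Summing (W+Z)·P(x,y) over outcomes with max(W, Z) = 3 gives 103/88.
E[W + Z | max(W, Z) = 3] = (103/88) / (21/88) = 103/21.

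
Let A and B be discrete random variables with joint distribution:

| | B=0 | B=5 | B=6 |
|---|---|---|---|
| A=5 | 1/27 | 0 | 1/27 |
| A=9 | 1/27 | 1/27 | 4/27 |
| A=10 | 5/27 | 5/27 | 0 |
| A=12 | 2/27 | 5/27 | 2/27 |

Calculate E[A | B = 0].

88/9

P(B = 0) = 1/3.
Σ A·P over the event = 5·(1/27) + 9·(1/27) + 10·(5/27) + 12·(2/27) = 88/27.
E[A | B = 0] = (88/27) / (1/3) = 88/9.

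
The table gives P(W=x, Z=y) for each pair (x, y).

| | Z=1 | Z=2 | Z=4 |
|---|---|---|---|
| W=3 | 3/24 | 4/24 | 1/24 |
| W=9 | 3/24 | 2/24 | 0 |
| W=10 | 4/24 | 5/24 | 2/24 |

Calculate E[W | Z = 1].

P(Z = 1) = 5/12.
Σ W·P over the event = 3·(3/24) + 9·(3/24) + 10·(4/24) = 19/6.
E[W | Z = 1] = (19/6) / (5/12) = 38/5.

38/5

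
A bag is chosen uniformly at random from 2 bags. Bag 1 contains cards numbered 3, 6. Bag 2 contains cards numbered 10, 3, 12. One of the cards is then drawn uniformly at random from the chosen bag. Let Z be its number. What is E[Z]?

77/12

E[Z | bag 1] = (3+6)/2 = 9/2.
E[Z | bag 2] = (10+3+12)/3 = 25/3.
By the law of total expectation,
E[Z] = (1/2)·(9/2) + (1/2)·(25/3) = 77/12.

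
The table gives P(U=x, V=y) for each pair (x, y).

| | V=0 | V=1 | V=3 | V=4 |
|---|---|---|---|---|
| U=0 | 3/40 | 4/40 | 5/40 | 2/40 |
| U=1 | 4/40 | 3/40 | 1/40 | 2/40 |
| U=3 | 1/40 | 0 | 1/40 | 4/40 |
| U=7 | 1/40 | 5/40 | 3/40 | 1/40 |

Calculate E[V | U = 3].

P(U = 3) = 3/20.
Summing V·P(U=x,V=y) over the conditioning event gives 19/40.
E[V | U = 3] = (19/40) / (3/20) = 19/6.

19/6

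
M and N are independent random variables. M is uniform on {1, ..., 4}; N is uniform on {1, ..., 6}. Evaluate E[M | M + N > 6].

Outcomes with M + N > 6: (1,6), (2,5), (2,6), (3,4), (3,5), (3,6), (4,3), (4,4), (4,5), (4,6), each with probability 1/24.
E[M | M + N > 6] = (1 + 2 + 2 + 3 + 3 + 3 + 4 + 4 + 4 + 4) / 10 = 3.

3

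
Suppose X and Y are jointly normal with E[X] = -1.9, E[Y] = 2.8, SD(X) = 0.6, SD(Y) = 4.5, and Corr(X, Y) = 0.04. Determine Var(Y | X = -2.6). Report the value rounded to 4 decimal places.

Var(Y | X=x) = (1 − ρ²)·σ_Y².
Var(Y | X=-2.6) = (4.5)²·(1 − (0.04)²) = 20.25·0.9984 = 20.2176.

20.2176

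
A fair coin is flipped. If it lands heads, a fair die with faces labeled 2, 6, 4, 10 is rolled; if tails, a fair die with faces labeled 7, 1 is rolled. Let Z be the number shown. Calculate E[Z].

E[Z | heads] = (2+6+4+10)/4 = 11/2.
E[Z | tails] = (7+1)/2 = 4.
E[Z] = (1/2)·(11/2) + (1/2)·(4) = 19/4.

19/4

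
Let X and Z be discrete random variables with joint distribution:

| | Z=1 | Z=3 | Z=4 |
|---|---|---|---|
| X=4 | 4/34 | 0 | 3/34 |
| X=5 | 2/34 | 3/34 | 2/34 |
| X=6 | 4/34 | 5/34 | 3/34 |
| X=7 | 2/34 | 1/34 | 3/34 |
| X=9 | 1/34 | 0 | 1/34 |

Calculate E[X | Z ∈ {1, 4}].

P(Z ∈ {1, 4}) = 25/34.
Summing X·P(X=x,Z=y) over the conditioning event gives 143/34.
E[X | Z ∈ {1, 4}] = (143/34) / (25/34) = 143/25.

143/25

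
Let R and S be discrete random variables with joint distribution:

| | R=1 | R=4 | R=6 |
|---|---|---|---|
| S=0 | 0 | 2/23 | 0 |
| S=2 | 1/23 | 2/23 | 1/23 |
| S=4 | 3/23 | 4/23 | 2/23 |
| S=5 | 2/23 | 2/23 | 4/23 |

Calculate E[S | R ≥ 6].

30/7

P(R ≥ 6) = 7/23.
Σ S·P over the event = 2·(1/23) + 4·(2/23) + 5·(4/23) = 30/23.
E[S | R ≥ 6] = (30/23) / (7/23) = 30/7.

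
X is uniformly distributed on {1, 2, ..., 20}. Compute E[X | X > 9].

15

Given X > 9, X is equally likely to be any of {10, 11, 12, 13, 14, 15, 16, 17, 18, 19, 20}.
E[X | X > 9] = (10 + 11 + 12 + 13 + 14 + 15 + 16 + 17 + 18 + 19 + 20) / 11 = 15.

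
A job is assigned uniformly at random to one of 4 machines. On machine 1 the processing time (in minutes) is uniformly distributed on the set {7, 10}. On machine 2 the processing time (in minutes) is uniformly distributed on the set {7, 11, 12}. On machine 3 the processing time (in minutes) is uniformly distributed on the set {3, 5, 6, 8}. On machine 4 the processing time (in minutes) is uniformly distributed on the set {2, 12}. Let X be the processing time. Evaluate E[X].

E[X | machine 1] = (7+10)/2 = 17/2.
E[X | machine 2] = (7+11+12)/3 = 10.
E[X | machine 3] = (3+5+6+8)/4 = 11/2.
E[X | machine 4] = (2+12)/2 = 7.
E[X] = (1/4)·(17/2) + (1/4)·(10) + (1/4)·(11/2) + (1/4)·(7) = 31/4.

31/4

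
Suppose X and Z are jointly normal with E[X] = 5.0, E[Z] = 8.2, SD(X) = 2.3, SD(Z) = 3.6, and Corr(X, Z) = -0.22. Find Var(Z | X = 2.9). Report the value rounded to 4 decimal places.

For a bivariate normal, Var(Z | X=x) = σ_Z²(1 − ρ²).
Var(Z | X=2.9) = (3.6)²·(1 − (-0.22)²) = 12.96·0.9516 = 12.3327.

12.3327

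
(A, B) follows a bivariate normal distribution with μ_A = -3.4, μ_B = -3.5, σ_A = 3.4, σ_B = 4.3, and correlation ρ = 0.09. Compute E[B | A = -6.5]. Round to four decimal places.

-3.8529

E[B | A=x] = μ_B + ρ(σ_B/σ_A)(x − μ_A) for jointly normal variables.
E[B | A=-6.5] = -3.5 + (0.09)·(4.3/3.4)·(-6.5 − (-3.4)) = -3.5 + (0.113824)·(-3.1) = -3.8529.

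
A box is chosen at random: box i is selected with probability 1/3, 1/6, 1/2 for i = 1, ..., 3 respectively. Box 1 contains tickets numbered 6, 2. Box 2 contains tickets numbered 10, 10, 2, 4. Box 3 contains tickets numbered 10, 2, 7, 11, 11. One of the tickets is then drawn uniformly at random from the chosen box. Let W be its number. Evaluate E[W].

391/60

E[W | box 1] = (6+2)/2 = 4.
E[W | box 2] = (10+10+2+4)/4 = 13/2.
E[W | box 3] = (10+2+7+11+11)/5 = 41/5.
By the law of total expectation,
E[W] = (1/3)·(4) + (1/6)·(13/2) + (1/2)·(41/5) = 391/60.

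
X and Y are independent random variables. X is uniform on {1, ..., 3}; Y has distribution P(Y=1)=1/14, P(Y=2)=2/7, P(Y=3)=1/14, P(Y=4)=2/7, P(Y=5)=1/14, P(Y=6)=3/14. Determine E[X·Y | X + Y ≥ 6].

227/21

P(X + Y ≥ 6) = 1/2.
Summing XY·P(x,y) over outcomes with X + Y ≥ 6 gives 227/42.
E[X·Y | X + Y ≥ 6] = (227/42) / (1/2) = 227/21.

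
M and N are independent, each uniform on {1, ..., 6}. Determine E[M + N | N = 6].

19/2

P(N = 6) = 1/6.
Summing (M+N)·P(x,y) over outcomes with N = 6 gives 19/12.
E[M + N | N = 6] = (19/12) / (1/6) = 19/2.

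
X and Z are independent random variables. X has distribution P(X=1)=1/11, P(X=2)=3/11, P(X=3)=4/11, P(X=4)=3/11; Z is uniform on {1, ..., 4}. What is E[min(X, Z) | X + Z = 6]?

P(X + Z = 6) = 5/22.
Summing min(X,Z)·P(x,y) over outcomes with X + Z = 6 gives 6/11.
E[min(X, Z) | X + Z = 6] = (6/11) / (5/22) = 12/5.

12/5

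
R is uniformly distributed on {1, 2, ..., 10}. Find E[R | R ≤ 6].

7/2

Given R ≤ 6, R is equally likely to be any of {1, 2, 3, 4, 5, 6}.
E[R | R ≤ 6] = (1 + 2 + 3 + 4 + 5 + 6) / 6 = 7/2.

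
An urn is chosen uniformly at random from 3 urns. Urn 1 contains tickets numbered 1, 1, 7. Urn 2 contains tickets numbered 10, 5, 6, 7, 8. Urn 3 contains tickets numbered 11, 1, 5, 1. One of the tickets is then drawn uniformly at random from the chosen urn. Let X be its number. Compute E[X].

49/10

E[X | urn 1] = (1+1+7)/3 = 3.
E[X | urn 2] = (10+5+6+7+8)/5 = 36/5.
E[X | urn 3] = (11+1+5+1)/4 = 9/2.
By the law of total expectation,
E[X] = (1/3)·(3) + (1/3)·(36/5) + (1/3)·(9/2) = 49/10.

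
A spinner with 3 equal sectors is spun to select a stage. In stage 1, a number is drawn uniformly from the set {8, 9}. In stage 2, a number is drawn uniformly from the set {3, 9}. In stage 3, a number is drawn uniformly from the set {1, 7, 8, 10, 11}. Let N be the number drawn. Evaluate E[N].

73/10

E[N | stage 1] = (8+9)/2 = 17/2.
E[N | stage 2] = (3+9)/2 = 6.
E[N | stage 3] = (1+7+8+10+11)/5 = 37/5.
By the law of total expectation,
E[N] = (1/3)·(17/2) + (1/3)·(6) + (1/3)·(37/5) = 73/10.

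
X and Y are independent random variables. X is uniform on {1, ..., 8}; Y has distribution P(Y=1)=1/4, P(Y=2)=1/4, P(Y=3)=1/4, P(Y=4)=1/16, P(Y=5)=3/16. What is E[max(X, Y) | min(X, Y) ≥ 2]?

445/84

P(min(X, Y) ≥ 2) = 21/32.
Summing max(X,Y)·P(x,y) over outcomes with min(X, Y) ≥ 2 gives 445/128.
E[max(X, Y) | min(X, Y) ≥ 2] = (445/128) / (21/32) = 445/84.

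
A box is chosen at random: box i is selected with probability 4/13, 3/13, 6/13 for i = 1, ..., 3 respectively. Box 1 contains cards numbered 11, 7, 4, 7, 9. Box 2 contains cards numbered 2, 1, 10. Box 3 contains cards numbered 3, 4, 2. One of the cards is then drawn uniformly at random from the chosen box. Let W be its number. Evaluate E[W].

307/65

E[W | box 1] = (11+7+4+7+9)/5 = 38/5.
E[W | box 2] = (2+1+10)/3 = 13/3.
E[W | box 3] = (3+4+2)/3 = 3.
By the law of total expectation,
E[W] = (4/13)·(38/5) + (3/13)·(13/3) + (6/13)·(3) = 307/65.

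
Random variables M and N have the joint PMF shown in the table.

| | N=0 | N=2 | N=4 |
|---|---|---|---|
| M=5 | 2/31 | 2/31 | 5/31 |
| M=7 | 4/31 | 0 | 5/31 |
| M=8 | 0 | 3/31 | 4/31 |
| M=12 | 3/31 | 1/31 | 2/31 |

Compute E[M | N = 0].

74/9

P(N = 0) = 9/31.
Summing M·P(M=x,N=y) over the conditioning event gives 74/31.
E[M | N = 0] = (74/31) / (9/31) = 74/9.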